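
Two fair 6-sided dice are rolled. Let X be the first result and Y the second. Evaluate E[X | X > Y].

14/3

P(X > Y) = 5/12.
Summing X·P(x,y) over outcomes with X > Y gives 35/18.
E[X | X > Y] = (35/18) / (5/12) = 14/3.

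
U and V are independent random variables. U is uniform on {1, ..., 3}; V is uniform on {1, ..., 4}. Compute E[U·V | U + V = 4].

10/3

P(U + V = 4) = 1/4.
Summing UV·P(x,y) over outcomes with U + V = 4 gives 5/6.
E[U·V | U + V = 4] = (5/6) / (1/4) = 10/3.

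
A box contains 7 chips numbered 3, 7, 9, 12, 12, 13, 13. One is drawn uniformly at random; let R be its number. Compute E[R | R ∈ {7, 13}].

P(R ∈ {7, 13}) = 3/7.
Σ over the event: 7·1/7 + 13·2/7 = 33/7.
E[R | R ∈ {7, 13}] = (33/7) / (3/7) = 11.

11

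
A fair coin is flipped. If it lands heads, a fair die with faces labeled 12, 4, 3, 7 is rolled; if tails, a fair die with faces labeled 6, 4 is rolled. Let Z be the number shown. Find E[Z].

E[Z | heads] = (12+4+3+7)/4 = 13/2.
E[Z | tails] = (6+4)/2 = 5.
By the law of total expectation,
E[Z] = (1/2)·(13/2) + (1/2)·(5) = 23/4.

23/4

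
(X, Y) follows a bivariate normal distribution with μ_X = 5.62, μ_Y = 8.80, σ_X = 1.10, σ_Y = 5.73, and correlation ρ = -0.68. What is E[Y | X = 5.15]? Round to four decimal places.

E[Y | X=x] = μ_Y + ρ(σ_Y/σ_X)(x − μ_X) for jointly normal variables.
E[Y | X=5.15] = 8.80 + (-0.68)·(5.73/1.10)·(5.15 − (5.62)) = 8.80 + (-3.5422)·(-0.47) = 10.4648.

10.4648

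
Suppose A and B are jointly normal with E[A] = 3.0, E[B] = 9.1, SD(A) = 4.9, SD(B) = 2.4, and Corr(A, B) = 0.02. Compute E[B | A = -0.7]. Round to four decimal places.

9.0638

E[B | A=x] = μ_B + ρ(σ_B/σ_A)(x − μ_A) for jointly normal variables.
E[B | A=-0.7] = 9.1 + (0.02)·(2.4/4.9)·(-0.7 − (3.0)) = 9.1 + (0.0097959)·(-3.7) = 9.0638.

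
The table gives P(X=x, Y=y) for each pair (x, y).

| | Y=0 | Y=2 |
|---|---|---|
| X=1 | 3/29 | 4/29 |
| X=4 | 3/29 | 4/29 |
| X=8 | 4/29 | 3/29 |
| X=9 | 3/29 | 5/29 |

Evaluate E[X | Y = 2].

P(Y = 2) = 16/29.
Σ X·P over the event = 1·(4/29) + 4·(4/29) + 8·(3/29) + 9·(5/29) = 89/29.
E[X | Y = 2] = (89/29) / (16/29) = 89/16.

89/16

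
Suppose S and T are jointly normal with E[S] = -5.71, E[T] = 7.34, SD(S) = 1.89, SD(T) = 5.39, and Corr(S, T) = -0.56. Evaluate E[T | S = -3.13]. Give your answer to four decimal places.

The regression of T on S has slope ρ·σ_T/σ_S and passes through (μ_S, μ_T).
E[T | S=-3.13] = 7.34 + (-0.56)·(5.39/1.89)·(-3.13 − (-5.71)) = 7.34 + (-1.59704)·(2.58) = 3.2196.

3.2196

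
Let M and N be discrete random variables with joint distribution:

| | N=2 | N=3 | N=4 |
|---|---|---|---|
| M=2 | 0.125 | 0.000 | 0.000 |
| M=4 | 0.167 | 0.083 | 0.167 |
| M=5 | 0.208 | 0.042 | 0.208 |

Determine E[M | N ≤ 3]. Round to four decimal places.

P(N ≤ 3) = 0.625.
Summing M·P(M=x,N=y) over the conditioning event gives 2.500.
E[M | N ≤ 3] = (2.500) / (0.625) = 4.0000.

4.0000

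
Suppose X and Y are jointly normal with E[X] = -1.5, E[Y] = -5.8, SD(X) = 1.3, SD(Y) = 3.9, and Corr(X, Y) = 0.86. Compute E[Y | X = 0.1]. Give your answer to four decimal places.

-1.6720

The regression of Y on X has slope ρ·σ_Y/σ_X and passes through (μ_X, μ_Y).
E[Y | X=0.1] = -5.8 + (0.86)·(3.9/1.3)·(0.1 − (-1.5)) = -5.8 + (2.58)·(1.6) = -1.6720.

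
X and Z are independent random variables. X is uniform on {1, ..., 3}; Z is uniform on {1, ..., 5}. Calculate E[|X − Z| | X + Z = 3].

Outcomes with X + Z = 3: (1,2), (2,1), each with probability 1/15.
E[|X − Z| | X + Z = 3] = (1 + 1) / 2 = 1.

1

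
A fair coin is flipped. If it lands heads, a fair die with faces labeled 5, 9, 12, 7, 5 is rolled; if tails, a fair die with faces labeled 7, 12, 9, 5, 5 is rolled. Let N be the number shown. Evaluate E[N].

E[N | heads] = (5+9+12+7+5)/5 = 38/5.
E[N | tails] = (7+12+9+5+5)/5 = 38/5.
By the law of total expectation,
E[N] = (1/2)·(38/5) + (1/2)·(38/5) = 38/5.

38/5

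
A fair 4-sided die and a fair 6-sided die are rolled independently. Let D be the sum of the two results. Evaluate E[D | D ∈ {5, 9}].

P(D ∈ {5, 9}) = 1/4.
Σ over the event: 5·1/6 + 9·1/12 = 19/12.
E[D | D ∈ {5, 9}] = (19/12) / (1/4) = 19/3.

19/3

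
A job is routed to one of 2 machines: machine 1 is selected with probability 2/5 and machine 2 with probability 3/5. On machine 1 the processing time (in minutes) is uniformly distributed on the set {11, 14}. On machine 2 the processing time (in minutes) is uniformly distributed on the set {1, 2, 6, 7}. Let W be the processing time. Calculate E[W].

E[W | machine 1] = (11+14)/2 = 25/2.
E[W | machine 2] = (1+2+6+7)/4 = 4.
E[W] = (2/5)·(25/2) + (3/5)·(4) = 37/5.

37/5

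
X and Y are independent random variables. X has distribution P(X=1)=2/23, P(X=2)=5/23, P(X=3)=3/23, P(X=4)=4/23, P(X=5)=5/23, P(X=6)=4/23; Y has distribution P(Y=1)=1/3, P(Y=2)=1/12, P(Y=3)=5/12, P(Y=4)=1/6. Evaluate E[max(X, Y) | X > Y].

P(X > Y) = 61/92.
Summing max(X,Y)·P(x,y) over outcomes with X > Y gives 833/276.
E[max(X, Y) | X > Y] = (833/276) / (61/92) = 833/183.

833/183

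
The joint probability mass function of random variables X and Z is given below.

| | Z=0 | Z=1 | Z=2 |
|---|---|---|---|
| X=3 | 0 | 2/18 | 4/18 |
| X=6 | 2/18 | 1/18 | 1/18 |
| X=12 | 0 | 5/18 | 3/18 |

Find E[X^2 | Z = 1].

P(Z = 1) = 4/9.
Summing X^2·P(X=x,Z=y) over the conditioning event gives 43.
E[X^2 | Z = 1] = (43) / (4/9) = 387/4.

387/4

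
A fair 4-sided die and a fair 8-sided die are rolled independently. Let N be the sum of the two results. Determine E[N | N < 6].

4

P(N < 6) = 5/16.
Σ over the event: 2·1/32 + 3·1/16 + 4·3/32 + 5·1/8 = 5/4.
E[N | N < 6] = (5/4) / (5/16) = 4.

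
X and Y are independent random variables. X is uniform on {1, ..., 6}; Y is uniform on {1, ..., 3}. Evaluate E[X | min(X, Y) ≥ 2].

4

Outcomes with min(X, Y) ≥ 2: (2,2), (2,3), (3,2), (3,3), (4,2), (4,3), (5,2), (5,3), (6,2), (6,3), each with probability 1/18.
E[X | min(X, Y) ≥ 2] = (2 + 2 + 3 + 3 + 4 + 4 + 5 + 5 + 6 + 6) / 10 = 4.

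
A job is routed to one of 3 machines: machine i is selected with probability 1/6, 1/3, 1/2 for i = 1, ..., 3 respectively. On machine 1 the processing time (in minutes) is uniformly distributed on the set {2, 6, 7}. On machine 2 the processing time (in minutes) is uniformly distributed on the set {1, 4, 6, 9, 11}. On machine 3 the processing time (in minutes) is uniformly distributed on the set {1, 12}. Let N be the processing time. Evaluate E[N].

E[N | machine 1] = (2+6+7)/3 = 5.
E[N | machine 2] = (1+4+6+9+11)/5 = 31/5.
E[N | machine 3] = (1+12)/2 = 13/2.
E[N] = (1/6)·(5) + (1/3)·(31/5) + (1/2)·(13/2) = 123/20.

123/20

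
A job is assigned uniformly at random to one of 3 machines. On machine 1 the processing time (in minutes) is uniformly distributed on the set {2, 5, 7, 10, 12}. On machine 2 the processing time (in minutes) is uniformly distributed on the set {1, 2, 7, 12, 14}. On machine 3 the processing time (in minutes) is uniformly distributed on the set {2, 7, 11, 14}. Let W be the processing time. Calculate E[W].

E[W | machine 1] = (2+5+7+10+12)/5 = 36/5.
E[W | machine 2] = (1+2+7+12+14)/5 = 36/5.
E[W | machine 3] = (2+7+11+14)/4 = 17/2.
E[W] = (1/3)·(36/5) + (1/3)·(36/5) + (1/3)·(17/2) = 229/30.

229/30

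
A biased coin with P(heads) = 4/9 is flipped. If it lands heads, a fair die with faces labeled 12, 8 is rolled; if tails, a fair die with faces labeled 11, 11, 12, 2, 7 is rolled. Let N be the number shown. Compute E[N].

E[N | heads] = (12+8)/2 = 10.
E[N | tails] = (11+11+12+2+7)/5 = 43/5.
By the law of total expectation,
E[N] = (4/9)·(10) + (5/9)·(43/5) = 83/9.

83/9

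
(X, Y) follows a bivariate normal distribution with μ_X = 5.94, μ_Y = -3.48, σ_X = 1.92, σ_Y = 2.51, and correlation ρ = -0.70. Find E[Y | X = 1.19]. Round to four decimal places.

The regression of Y on X has slope ρ·σ_Y/σ_X and passes through (μ_X, μ_Y).
E[Y | X=1.19] = -3.48 + (-0.70)·(2.51/1.92)·(1.19 − (5.94)) = -3.48 + (-0.9151)·(-4.75) = 0.8667.

0.8667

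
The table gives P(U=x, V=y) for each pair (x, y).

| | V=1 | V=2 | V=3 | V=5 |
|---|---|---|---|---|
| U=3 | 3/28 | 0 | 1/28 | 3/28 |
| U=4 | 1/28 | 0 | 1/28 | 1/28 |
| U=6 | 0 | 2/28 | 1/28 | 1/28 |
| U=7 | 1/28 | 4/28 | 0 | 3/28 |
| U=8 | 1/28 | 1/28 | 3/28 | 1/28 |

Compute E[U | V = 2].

48/7

P(V = 2) = 1/4.
Σ U·P over the event = 6·(2/28) + 7·(4/28) + 8·(1/28) = 12/7.
E[U | V = 2] = (12/7) / (1/4) = 48/7.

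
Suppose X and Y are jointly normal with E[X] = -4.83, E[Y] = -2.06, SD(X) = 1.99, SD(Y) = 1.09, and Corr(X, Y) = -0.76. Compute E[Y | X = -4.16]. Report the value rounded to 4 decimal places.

-2.3389

The regression of Y on X has slope ρ·σ_Y/σ_X and passes through (μ_X, μ_Y).
E[Y | X=-4.16] = -2.06 + (-0.76)·(1.09/1.99)·(-4.16 − (-4.83)) = -2.06 + (-0.41628)·(0.67) = -2.3389.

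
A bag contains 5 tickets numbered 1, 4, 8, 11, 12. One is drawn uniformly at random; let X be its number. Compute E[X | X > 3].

35/4

P(X > 3) = 4/5.
Σ over the event: 4·1/5 + 8·1/5 + 11·1/5 + 12·1/5 = 7.
E[X | X > 3] = (7) / (4/5) = 35/4.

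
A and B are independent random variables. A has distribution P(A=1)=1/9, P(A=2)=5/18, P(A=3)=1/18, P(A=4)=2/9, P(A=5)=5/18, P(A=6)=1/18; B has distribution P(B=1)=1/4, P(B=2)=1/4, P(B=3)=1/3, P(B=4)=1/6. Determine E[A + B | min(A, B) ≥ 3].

P(min(A, B) ≥ 3) = 11/36.
Summing (A+B)·P(x,y) over outcomes with min(A, B) ≥ 3 gives 65/27.
E[A + B | min(A, B) ≥ 3] = (65/27) / (11/36) = 260/33.

260/33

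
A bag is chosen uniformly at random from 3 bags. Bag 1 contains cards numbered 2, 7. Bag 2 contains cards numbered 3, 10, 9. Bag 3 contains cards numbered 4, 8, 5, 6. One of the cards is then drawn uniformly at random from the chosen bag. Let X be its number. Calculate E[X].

E[X | bag 1] = (2+7)/2 = 9/2.
E[X | bag 2] = (3+10+9)/3 = 22/3.
E[X | bag 3] = (4+8+5+6)/4 = 23/4.
E[X] = (1/3)·(9/2) + (1/3)·(22/3) + (1/3)·(23/4) = 211/36.

211/36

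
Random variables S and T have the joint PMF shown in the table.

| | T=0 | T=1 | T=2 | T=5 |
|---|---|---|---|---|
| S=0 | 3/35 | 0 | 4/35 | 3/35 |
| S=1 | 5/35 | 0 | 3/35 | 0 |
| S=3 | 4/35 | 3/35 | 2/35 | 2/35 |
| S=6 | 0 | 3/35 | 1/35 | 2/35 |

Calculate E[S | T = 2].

3/2

P(T = 2) = 2/7.
Σ S·P over the event = 0·(4/35) + 1·(3/35) + 3·(2/35) + 6·(1/35) = 3/7.
E[S | T = 2] = (3/7) / (2/7) = 3/2.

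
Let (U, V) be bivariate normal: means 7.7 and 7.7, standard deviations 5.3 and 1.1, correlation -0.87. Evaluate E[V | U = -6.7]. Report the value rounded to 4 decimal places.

10.3002

For a bivariate normal, E[V | U=x] = μ_V + ρ·(σ_V/σ_U)·(x − μ_U).
E[V | U=-6.7] = 7.7 + (-0.87)·(1.1/5.3)·(-6.7 − (7.7)) = 7.7 + (-0.18057)·(-14.4) = 10.3002.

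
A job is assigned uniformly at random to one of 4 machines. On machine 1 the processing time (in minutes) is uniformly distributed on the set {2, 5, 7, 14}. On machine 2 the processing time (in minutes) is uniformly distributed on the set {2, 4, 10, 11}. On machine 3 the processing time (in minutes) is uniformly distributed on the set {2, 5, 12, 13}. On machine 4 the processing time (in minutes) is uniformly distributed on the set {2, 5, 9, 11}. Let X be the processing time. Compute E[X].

57/8

E[X | machine 1] = (2+5+7+14)/4 = 7.
E[X | machine 2] = (2+4+10+11)/4 = 27/4.
E[X | machine 3] = (2+5+12+13)/4 = 8.
E[X | machine 4] = (2+5+9+11)/4 = 27/4.
By the law of total expectation,
E[X] = (1/4)·(7) + (1/4)·(27/4) + (1/4)·(8) + (1/4)·(27/4) = 57/8.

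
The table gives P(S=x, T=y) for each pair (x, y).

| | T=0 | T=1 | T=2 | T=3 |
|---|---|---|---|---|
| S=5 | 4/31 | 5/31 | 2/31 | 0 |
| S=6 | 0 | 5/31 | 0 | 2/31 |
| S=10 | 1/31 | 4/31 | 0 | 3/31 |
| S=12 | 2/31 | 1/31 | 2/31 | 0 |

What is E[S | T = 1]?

107/15

P(T = 1) = 15/31.
Σ S·P over the event = 5·(5/31) + 6·(5/31) + 10·(4/31) + 12·(1/31) = 107/31.
E[S | T = 1] = (107/31) / (15/31) = 107/15.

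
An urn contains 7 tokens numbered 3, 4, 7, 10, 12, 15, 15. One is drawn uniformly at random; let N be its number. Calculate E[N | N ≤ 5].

7/2

P(N ≤ 5) = 2/7.
Σ over the event: 3·1/7 + 4·1/7 = 1.
E[N | N ≤ 5] = (1) / (2/7) = 7/2.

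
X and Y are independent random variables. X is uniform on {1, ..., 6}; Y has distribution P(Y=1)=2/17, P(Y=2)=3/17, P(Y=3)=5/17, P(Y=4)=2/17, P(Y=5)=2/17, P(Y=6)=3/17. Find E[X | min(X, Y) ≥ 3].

P(min(X, Y) ≥ 3) = 8/17.
Summing X·P(x,y) over outcomes with min(X, Y) ≥ 3 gives 36/17.
E[X | min(X, Y) ≥ 3] = (36/17) / (8/17) = 9/2.

9/2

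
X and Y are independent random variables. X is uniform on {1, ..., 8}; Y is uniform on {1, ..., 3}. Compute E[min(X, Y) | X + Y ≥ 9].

P(X + Y ≥ 9) = 1/4.
Summing min(X,Y)·P(x,y) over outcomes with X + Y ≥ 9 gives 7/12.
E[min(X, Y) | X + Y ≥ 9] = (7/12) / (1/4) = 7/3.

7/3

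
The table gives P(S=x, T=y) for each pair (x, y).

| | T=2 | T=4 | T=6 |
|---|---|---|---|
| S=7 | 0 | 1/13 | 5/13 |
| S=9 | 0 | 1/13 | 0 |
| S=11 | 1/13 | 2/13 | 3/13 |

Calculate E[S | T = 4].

P(T = 4) = 4/13.
Σ S·P over the event = 7·(1/13) + 9·(1/13) + 11·(2/13) = 38/13.
E[S | T = 4] = (38/13) / (4/13) = 19/2.

19/2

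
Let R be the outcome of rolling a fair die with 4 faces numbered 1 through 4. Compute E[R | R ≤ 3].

2

Given R ≤ 3, R is equally likely to be any of {1, 2, 3}.
E[R | R ≤ 3] = (1 + 2 + 3) / 3 = 2.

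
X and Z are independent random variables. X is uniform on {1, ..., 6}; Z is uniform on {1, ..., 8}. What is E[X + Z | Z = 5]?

Outcomes with Z = 5: (1,5), (2,5), (3,5), (4,5), (5,5), (6,5), each with probability 1/48.
E[X + Z | Z = 5] = (6 + 7 + 8 + 9 + 10 + 11) / 6 = 17/2.

17/2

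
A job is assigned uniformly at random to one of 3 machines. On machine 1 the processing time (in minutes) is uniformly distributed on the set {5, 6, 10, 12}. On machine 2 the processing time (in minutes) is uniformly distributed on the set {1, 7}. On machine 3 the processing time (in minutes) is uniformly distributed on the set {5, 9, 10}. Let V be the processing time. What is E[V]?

E[V | machine 1] = (5+6+10+12)/4 = 33/4.
E[V | machine 2] = (1+7)/2 = 4.
E[V | machine 3] = (5+9+10)/3 = 8.
By the law of total expectation,
E[V] = (1/3)·(33/4) + (1/3)·(4) + (1/3)·(8) = 27/4.

27/4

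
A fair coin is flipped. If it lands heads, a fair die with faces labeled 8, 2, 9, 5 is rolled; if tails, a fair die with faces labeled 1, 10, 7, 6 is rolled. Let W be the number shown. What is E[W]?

6

E[W | heads] = (8+2+9+5)/4 = 6.
E[W | tails] = (1+10+7+6)/4 = 6.
By the law of total expectation,
E[W] = (1/2)·(6) + (1/2)·(6) = 6.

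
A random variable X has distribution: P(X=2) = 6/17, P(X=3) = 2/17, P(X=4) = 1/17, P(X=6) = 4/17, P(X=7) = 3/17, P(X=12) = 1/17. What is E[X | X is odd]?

P(X is odd) = 5/17.
Σ over the event: 3·2/17 + 7·3/17 = 27/17.
E[X | X is odd] = (27/17) / (5/17) = 27/5.

27/5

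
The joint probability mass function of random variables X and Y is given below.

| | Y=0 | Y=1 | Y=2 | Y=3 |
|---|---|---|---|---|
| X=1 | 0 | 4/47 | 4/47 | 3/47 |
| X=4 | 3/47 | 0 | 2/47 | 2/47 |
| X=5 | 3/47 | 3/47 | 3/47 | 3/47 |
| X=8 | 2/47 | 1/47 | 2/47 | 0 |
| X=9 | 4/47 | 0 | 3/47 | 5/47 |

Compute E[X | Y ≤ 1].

P(Y ≤ 1) = 20/47.
Σ X·P over the event = 1·(4/47) + 4·(3/47) + 5·(3/47) + 5·(3/47) + 8·(2/47) + 8·(1/47) + 9·(4/47) = 106/47.
E[X | Y ≤ 1] = (106/47) / (20/47) = 53/10.

53/10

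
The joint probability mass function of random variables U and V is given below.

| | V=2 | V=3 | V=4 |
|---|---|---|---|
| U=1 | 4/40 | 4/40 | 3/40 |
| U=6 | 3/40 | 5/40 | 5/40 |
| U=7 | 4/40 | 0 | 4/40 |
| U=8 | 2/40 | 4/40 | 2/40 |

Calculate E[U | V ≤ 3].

66/13

P(V ≤ 3) = 13/20.
Σ U·P over the event = 1·(4/40) + 1·(4/40) + 6·(3/40) + 6·(5/40) + 7·(4/40) + 8·(2/40) + 8·(4/40) = 33/10.
E[U | V ≤ 3] = (33/10) / (13/20) = 66/13.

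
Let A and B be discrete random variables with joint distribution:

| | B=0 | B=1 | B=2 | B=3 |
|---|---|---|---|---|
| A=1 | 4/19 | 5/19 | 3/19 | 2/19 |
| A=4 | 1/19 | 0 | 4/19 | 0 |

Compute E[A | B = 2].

19/7

P(B = 2) = 7/19.
Σ A·P over the event = 1·(3/19) + 4·(4/19) = 1.
E[A | B = 2] = (1) / (7/19) = 19/7.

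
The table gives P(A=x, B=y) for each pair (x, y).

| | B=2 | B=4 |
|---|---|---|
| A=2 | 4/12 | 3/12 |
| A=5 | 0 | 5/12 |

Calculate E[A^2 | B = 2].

P(B = 2) = 1/3.
Summing A^2·P(A=x,B=y) over the conditioning event gives 4/3.
E[A^2 | B = 2] = (4/3) / (1/3) = 4.

4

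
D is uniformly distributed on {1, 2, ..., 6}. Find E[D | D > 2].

9/2

Given D > 2, D is equally likely to be any of {3, 4, 5, 6}.
E[D | D > 2] = (3 + 4 + 5 + 6) / 4 = 9/2.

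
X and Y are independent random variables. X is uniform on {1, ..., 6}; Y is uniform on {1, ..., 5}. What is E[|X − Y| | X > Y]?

7/3

P(X > Y) = 1/2.
Summing |X−Y|·P(x,y) over outcomes with X > Y gives 7/6.
E[|X − Y| | X > Y] = (7/6) / (1/2) = 7/3.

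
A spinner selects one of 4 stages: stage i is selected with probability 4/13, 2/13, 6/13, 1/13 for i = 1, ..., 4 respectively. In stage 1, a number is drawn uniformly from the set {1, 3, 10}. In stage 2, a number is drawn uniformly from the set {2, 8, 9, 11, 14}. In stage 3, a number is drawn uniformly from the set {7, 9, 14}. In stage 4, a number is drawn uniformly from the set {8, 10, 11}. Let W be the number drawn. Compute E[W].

E[W | stage 1] = (1+3+10)/3 = 14/3.
E[W | stage 2] = (2+8+9+11+14)/5 = 44/5.
E[W | stage 3] = (7+9+14)/3 = 10.
E[W | stage 4] = (8+10+11)/3 = 29/3.
By the law of total expectation,
E[W] = (4/13)·(14/3) + (2/13)·(44/5) + (6/13)·(10) + (1/13)·(29/3) = 1589/195.

1589/195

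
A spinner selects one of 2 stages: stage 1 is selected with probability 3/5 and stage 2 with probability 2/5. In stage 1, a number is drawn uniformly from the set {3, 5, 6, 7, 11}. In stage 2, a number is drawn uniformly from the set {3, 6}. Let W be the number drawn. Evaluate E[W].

E[W | stage 1] = (3+5+6+7+11)/5 = 32/5.
E[W | stage 2] = (3+6)/2 = 9/2.
E[W] = (3/5)·(32/5) + (2/5)·(9/2) = 141/25.

141/25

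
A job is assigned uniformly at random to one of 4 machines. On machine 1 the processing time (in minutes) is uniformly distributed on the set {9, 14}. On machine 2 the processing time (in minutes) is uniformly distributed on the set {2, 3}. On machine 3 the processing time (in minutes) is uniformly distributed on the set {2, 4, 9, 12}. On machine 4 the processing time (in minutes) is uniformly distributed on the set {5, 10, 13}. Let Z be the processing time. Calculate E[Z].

E[Z | machine 1] = (9+14)/2 = 23/2.
E[Z | machine 2] = (2+3)/2 = 5/2.
E[Z | machine 3] = (2+4+9+12)/4 = 27/4.
E[Z | machine 4] = (5+10+13)/3 = 28/3.
By the law of total expectation,
E[Z] = (1/4)·(23/2) + (1/4)·(5/2) + (1/4)·(27/4) + (1/4)·(28/3) = 361/48.

361/48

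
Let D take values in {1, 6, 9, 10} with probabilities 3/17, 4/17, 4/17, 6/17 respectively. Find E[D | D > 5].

60/7

P(D > 5) = 14/17.
Σ over the event: 6·4/17 + 9·4/17 + 10·6/17 = 120/17.
E[D | D > 5] = (120/17) / (14/17) = 60/7.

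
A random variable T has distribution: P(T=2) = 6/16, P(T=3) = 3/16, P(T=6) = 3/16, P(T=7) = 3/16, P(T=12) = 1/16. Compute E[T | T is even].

21/5

P(T is even) = 5/8.
Σ over the event: 2·3/8 + 6·3/16 + 12·1/16 = 21/8.
E[T | T is even] = (21/8) / (5/8) = 21/5.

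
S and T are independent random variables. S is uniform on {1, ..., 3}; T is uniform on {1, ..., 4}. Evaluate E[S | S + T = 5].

Outcomes with S + T = 5: (1,4), (2,3), (3,2), each with probability 1/12.
E[S | S + T = 5] = (1 + 2 + 3) / 3 = 2.

2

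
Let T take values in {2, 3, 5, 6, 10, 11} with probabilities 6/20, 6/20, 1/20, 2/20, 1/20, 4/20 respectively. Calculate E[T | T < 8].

47/15

P(T < 8) = 3/4.
Σ over the event: 2·3/10 + 3·3/10 + 5·1/20 + 6·1/10 = 47/20.
E[T | T < 8] = (47/20) / (3/4) = 47/15.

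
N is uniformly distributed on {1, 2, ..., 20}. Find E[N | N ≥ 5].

25/2

P(N ≥ 5) = 4/5.
E[N | N ≥ 5] = (10) / (4/5) = 25/2.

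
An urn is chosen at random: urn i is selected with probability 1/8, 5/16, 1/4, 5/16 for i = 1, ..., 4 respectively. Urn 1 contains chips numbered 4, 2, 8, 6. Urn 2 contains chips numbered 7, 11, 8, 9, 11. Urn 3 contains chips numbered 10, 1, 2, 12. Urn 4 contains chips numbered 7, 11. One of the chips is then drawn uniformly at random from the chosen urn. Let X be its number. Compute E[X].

63/8

E[X | urn 1] = (4+2+8+6)/4 = 5.
E[X | urn 2] = (7+11+8+9+11)/5 = 46/5.
E[X | urn 3] = (10+1+2+12)/4 = 25/4.
E[X | urn 4] = (7+11)/2 = 9.
By the law of total expectation,
E[X] = (1/8)·(5) + (5/16)·(46/5) + (1/4)·(25/4) + (5/16)·(9) = 63/8.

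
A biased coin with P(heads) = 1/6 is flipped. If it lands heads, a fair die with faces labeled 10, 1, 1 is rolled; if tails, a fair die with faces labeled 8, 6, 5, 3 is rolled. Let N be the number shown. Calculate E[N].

E[N | heads] = (10+1+1)/3 = 4.
E[N | tails] = (8+6+5+3)/4 = 11/2.
E[N] = (1/6)·(4) + (5/6)·(11/2) = 21/4.

21/4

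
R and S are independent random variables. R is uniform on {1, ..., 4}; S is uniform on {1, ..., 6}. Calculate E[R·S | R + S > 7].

Outcomes with R + S > 7: (2,6), (3,5), (3,6), (4,4), (4,5), (4,6), each with probability 1/24.
E[R·S | R + S > 7] = (12 + 15 + 18 + 16 + 20 + 24) / 6 = 35/2.

35/2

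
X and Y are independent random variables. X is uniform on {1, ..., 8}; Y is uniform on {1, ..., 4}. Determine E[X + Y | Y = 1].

Outcomes with Y = 1: (1,1), (2,1), (3,1), (4,1), (5,1), (6,1), (7,1), (8,1), each with probability 1/32.
E[X + Y | Y = 1] = (2 + 3 + 4 + 5 + 6 + 7 + 8 + 9) / 8 = 11/2.

11/2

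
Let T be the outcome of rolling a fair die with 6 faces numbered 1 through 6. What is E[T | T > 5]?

Given T > 5, T is equally likely to be any of {6}.
E[T | T > 5] = (6) / 1 = 6.

6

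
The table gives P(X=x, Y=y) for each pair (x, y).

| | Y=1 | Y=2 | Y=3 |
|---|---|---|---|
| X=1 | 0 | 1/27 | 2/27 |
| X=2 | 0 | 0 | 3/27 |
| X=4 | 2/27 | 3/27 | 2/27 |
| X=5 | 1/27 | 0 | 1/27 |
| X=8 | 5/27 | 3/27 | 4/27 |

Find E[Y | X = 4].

P(X = 4) = 7/27.
Σ Y·P over the event = 1·(2/27) + 2·(3/27) + 3·(2/27) = 14/27.
E[Y | X = 4] = (14/27) / (7/27) = 2.

2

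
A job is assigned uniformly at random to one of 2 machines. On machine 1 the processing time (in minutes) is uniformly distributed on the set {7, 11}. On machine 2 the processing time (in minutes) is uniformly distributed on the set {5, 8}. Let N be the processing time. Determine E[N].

E[N | machine 1] = (7+11)/2 = 9.
E[N | machine 2] = (5+8)/2 = 13/2.
E[N] = (1/2)·(9) + (1/2)·(13/2) = 31/4.

31/4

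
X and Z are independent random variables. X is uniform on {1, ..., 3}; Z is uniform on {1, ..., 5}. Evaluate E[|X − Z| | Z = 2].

2/3

P(Z = 2) = 1/5.
Summing |X−Z|·P(x,y) over outcomes with Z = 2 gives 2/15.
E[|X − Z| | Z = 2] = (2/15) / (1/5) = 2/3.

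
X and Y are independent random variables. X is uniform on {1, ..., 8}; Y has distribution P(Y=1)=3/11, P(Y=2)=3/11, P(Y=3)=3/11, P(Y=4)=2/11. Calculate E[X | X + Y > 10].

P(X + Y > 10) = 7/88.
Summing X·P(x,y) over outcomes with X + Y > 10 gives 27/44.
E[X | X + Y > 10] = (27/44) / (7/88) = 54/7.

54/7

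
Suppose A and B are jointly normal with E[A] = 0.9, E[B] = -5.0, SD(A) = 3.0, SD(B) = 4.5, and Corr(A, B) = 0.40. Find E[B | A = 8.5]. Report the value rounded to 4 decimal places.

-0.4400

The regression of B on A has slope ρ·σ_B/σ_A and passes through (μ_A, μ_B).
E[B | A=8.5] = -5.0 + (0.40)·(4.5/3.0)·(8.5 − (0.9)) = -5.0 + (0.6)·(7.6) = -0.4400.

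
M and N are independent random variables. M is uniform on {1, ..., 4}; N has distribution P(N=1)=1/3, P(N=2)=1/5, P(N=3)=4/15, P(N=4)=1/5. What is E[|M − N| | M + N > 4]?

10/7

P(M + N > 4) = 7/12.
Summing |M−N|·P(x,y) over outcomes with M + N > 4 gives 5/6.
E[|M − N| | M + N > 4] = (5/6) / (7/12) = 10/7.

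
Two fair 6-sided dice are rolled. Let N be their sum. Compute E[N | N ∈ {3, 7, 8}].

P(N ∈ {3, 7, 8}) = 13/36.
Σ over the event: 3·1/18 + 7·1/6 + 8·5/36 = 22/9.
E[N | N ∈ {3, 7, 8}] = (22/9) / (13/36) = 88/13.

88/13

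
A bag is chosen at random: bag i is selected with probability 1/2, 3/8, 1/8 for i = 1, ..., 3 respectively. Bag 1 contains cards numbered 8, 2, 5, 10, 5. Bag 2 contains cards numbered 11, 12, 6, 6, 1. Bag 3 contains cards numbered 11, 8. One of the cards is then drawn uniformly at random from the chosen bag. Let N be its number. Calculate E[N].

551/80

E[N | bag 1] = (8+2+5+10+5)/5 = 6.
E[N | bag 2] = (11+12+6+6+1)/5 = 36/5.
E[N | bag 3] = (11+8)/2 = 19/2.
By the law of total expectation,
E[N] = (1/2)·(6) + (3/8)·(36/5) + (1/8)·(19/2) = 551/80.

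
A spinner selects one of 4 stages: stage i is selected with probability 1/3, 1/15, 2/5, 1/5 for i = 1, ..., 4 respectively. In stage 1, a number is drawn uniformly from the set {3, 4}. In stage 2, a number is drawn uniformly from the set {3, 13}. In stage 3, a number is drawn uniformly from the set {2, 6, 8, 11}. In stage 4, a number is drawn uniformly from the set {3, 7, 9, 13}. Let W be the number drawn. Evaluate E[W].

6

E[W | stage 1] = (3+4)/2 = 7/2.
E[W | stage 2] = (3+13)/2 = 8.
E[W | stage 3] = (2+6+8+11)/4 = 27/4.
E[W | stage 4] = (3+7+9+13)/4 = 8.
E[W] = (1/3)·(7/2) + (1/15)·(8) + (2/5)·(27/4) + (1/5)·(8) = 6.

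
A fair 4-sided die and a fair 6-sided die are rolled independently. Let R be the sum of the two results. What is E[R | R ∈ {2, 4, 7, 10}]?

52/9

P(R ∈ {2, 4, 7, 10}) = 3/8.
Σ over the event: 2·1/24 + 4·1/8 + 7·1/6 + 10·1/24 = 13/6.
E[R | R ∈ {2, 4, 7, 10}] = (13/6) / (3/8) = 52/9.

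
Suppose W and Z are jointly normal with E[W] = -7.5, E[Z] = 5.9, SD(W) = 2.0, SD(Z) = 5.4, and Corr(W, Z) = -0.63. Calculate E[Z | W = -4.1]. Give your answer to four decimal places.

0.1166

E[Z | W=x] = μ_Z + ρ(σ_Z/σ_W)(x − μ_W) for jointly normal variables.
E[Z | W=-4.1] = 5.9 + (-0.63)·(5.4/2.0)·(-4.1 − (-7.5)) = 5.9 + (-1.701)·(3.4) = 0.1166.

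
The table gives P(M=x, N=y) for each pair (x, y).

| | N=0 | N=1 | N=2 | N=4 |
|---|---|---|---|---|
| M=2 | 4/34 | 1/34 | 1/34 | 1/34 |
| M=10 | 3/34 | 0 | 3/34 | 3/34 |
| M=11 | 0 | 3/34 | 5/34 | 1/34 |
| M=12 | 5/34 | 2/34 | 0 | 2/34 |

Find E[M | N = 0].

P(N = 0) = 6/17.
Σ M·P over the event = 2·(4/34) + 10·(3/34) + 12·(5/34) = 49/17.
E[M | N = 0] = (49/17) / (6/17) = 49/6.

49/6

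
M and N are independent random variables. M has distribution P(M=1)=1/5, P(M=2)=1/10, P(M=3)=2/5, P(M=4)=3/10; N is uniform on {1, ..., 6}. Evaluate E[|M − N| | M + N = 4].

12/7

P(M + N = 4) = 7/60.
Summing |M−N|·P(x,y) over outcomes with M + N = 4 gives 1/5.
E[|M − N| | M + N = 4] = (1/5) / (7/60) = 12/7.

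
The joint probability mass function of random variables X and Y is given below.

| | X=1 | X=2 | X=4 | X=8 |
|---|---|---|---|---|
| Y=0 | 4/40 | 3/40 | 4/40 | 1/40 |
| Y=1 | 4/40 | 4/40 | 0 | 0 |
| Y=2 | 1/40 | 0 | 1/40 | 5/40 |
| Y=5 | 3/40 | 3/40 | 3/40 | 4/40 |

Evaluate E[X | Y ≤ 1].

23/10

P(Y ≤ 1) = 1/2.
Σ X·P over the event = 1·(4/40) + 1·(4/40) + 2·(3/40) + 2·(4/40) + 4·(4/40) + 8·(1/40) = 23/20.
E[X | Y ≤ 1] = (23/20) / (1/2) = 23/10.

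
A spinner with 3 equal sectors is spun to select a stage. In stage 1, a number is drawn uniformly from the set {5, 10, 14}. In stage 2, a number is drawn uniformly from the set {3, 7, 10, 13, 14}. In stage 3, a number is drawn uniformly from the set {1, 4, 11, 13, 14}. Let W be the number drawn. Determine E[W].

83/9

E[W | stage 1] = (5+10+14)/3 = 29/3.
E[W | stage 2] = (3+7+10+13+14)/5 = 47/5.
E[W | stage 3] = (1+4+11+13+14)/5 = 43/5.
E[W] = (1/3)·(29/3) + (1/3)·(47/5) + (1/3)·(43/5) = 83/9.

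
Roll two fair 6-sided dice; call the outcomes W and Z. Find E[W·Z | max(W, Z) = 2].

P(max(W, Z) = 2) = 1/12.
Summing WZ·P(x,y) over outcomes with max(W, Z) = 2 gives 2/9.
E[W·Z | max(W, Z) = 2] = (2/9) / (1/12) = 8/3.

8/3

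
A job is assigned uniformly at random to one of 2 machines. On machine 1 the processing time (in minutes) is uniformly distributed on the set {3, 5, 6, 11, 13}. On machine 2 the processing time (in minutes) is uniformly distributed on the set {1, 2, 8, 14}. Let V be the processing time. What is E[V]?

E[V | machine 1] = (3+5+6+11+13)/5 = 38/5.
E[V | machine 2] = (1+2+8+14)/4 = 25/4.
By the law of total expectation,
E[V] = (1/2)·(38/5) + (1/2)·(25/4) = 277/40.

277/40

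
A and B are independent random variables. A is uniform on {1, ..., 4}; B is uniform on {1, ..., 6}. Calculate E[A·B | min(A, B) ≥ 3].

63/4

P(min(A, B) ≥ 3) = 1/3.
Summing AB·P(x,y) over outcomes with min(A, B) ≥ 3 gives 21/4.
E[A·B | min(A, B) ≥ 3] = (21/4) / (1/3) = 63/4.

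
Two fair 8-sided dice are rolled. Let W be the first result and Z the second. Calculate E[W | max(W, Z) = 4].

22/7

Outcomes with max(W, Z) = 4: (1,4), (2,4), (3,4), (4,1), (4,2), (4,3), (4,4), each with probability 1/64.
E[W | max(W, Z) = 4] = (1 + 2 + 3 + 4 + 4 + 4 + 4) / 7 = 22/7.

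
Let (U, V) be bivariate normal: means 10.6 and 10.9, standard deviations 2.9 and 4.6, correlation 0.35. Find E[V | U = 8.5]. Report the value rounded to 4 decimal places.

E[V | U=x] = μ_V + ρ(σ_V/σ_U)(x − μ_U) for jointly normal variables.
E[V | U=8.5] = 10.9 + (0.35)·(4.6/2.9)·(8.5 − (10.6)) = 10.9 + (0.55517)·(-2.1) = 9.7341.

9.7341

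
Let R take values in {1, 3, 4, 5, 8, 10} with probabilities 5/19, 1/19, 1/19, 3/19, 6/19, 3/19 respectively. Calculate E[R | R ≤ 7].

27/10

P(R ≤ 7) = 10/19.
Σ over the event: 1·5/19 + 3·1/19 + 4·1/19 + 5·3/19 = 27/19.
E[R | R ≤ 7] = (27/19) / (10/19) = 27/10.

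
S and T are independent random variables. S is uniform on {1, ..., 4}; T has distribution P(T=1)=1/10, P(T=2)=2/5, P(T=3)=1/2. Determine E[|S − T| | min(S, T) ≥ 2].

22/27

P(min(S, T) ≥ 2) = 27/40.
Summing |S−T|·P(x,y) over outcomes with min(S, T) ≥ 2 gives 11/20.
E[|S − T| | min(S, T) ≥ 2] = (11/20) / (27/40) = 22/27.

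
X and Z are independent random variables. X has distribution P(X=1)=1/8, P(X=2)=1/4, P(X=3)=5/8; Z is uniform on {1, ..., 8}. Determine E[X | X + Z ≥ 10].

P(X + Z ≥ 10) = 3/16.
Summing X·P(x,y) over outcomes with X + Z ≥ 10 gives 17/32.
E[X | X + Z ≥ 10] = (17/32) / (3/16) = 17/6.

17/6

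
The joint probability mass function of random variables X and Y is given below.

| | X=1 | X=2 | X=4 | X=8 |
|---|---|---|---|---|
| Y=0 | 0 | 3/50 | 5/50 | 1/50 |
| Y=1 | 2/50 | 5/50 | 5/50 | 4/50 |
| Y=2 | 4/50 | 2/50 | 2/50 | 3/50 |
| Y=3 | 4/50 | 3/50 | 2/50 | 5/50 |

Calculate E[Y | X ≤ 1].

11/5

P(X ≤ 1) = 1/5.
Σ Y·P over the event = 1·(2/50) + 2·(4/50) + 3·(4/50) = 11/25.
E[Y | X ≤ 1] = (11/25) / (1/5) = 11/5.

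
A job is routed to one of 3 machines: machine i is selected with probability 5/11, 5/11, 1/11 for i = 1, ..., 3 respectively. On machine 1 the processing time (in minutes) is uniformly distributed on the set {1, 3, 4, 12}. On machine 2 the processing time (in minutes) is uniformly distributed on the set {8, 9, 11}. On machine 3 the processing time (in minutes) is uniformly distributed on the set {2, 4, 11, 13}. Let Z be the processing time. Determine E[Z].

475/66

E[Z | machine 1] = (1+3+4+12)/4 = 5.
E[Z | machine 2] = (8+9+11)/3 = 28/3.
E[Z | machine 3] = (2+4+11+13)/4 = 15/2.
By the law of total expectation,
E[Z] = (5/11)·(5) + (5/11)·(28/3) + (1/11)·(15/2) = 475/66.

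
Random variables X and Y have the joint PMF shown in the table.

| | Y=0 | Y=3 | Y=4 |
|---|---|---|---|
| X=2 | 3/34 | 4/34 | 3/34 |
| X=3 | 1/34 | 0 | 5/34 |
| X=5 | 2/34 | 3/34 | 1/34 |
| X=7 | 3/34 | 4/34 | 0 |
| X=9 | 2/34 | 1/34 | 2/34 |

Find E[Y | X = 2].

12/5

P(X = 2) = 5/17.
Σ Y·P over the event = 0·(3/34) + 3·(4/34) + 4·(3/34) = 12/17.
E[Y | X = 2] = (12/17) / (5/17) = 12/5.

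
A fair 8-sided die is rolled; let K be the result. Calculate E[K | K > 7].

8

Given K > 7, K is equally likely to be any of {8}.
E[K | K > 7] = (8) / 1 = 8.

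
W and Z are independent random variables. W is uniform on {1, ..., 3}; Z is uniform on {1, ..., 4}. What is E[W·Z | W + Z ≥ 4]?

55/9

P(W + Z ≥ 4) = 3/4.
Summing WZ·P(x,y) over outcomes with W + Z ≥ 4 gives 55/12.
E[W·Z | W + Z ≥ 4] = (55/12) / (3/4) = 55/9.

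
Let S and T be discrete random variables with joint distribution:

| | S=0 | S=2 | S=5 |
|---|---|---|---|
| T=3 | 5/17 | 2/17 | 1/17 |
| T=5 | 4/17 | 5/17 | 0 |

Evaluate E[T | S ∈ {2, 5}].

17/4

P(S ∈ {2, 5}) = 8/17.
Σ T·P over the event = 3·(2/17) + 5·(5/17) + 3·(1/17) = 2.
E[T | S ∈ {2, 5}] = (2) / (8/17) = 17/4.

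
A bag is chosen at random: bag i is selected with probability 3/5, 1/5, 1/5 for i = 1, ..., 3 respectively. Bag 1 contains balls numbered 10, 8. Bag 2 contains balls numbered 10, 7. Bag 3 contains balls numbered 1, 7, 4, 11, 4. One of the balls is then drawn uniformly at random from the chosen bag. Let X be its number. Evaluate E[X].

409/50

E[X | bag 1] = (10+8)/2 = 9.
E[X | bag 2] = (10+7)/2 = 17/2.
E[X | bag 3] = (1+7+4+11+4)/5 = 27/5.
By the law of total expectation,
E[X] = (3/5)·(9) + (1/5)·(17/2) + (1/5)·(27/5) = 409/50.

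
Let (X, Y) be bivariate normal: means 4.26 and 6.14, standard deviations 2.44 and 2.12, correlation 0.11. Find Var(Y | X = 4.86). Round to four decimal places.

4.4400

For a bivariate normal, Var(Y | X=x) = σ_Y²(1 − ρ²).
Var(Y | X=4.86) = (2.12)²·(1 − (0.11)²) = 4.4944·0.9879 = 4.4400.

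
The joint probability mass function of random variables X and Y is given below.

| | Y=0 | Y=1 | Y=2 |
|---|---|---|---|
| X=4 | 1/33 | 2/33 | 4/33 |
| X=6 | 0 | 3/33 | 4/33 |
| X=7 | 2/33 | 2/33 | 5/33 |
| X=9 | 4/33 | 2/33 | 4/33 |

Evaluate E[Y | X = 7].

P(X = 7) = 3/11.
Σ Y·P over the event = 0·(2/33) + 1·(2/33) + 2·(5/33) = 4/11.
E[Y | X = 7] = (4/11) / (3/11) = 4/3.

4/3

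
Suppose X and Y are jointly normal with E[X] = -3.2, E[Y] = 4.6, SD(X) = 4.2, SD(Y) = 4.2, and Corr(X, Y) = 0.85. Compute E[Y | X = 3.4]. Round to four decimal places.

10.2100

For a bivariate normal, E[Y | X=x] = μ_Y + ρ·(σ_Y/σ_X)·(x − μ_X).
E[Y | X=3.4] = 4.6 + (0.85)·(4.2/4.2)·(3.4 − (-3.2)) = 4.6 + (0.85)·(6.6) = 10.2100.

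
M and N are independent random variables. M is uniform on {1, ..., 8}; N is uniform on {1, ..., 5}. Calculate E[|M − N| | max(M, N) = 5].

20/9

Outcomes with max(M, N) = 5: (1,5), (2,5), (3,5), (4,5), (5,1), (5,2), (5,3), (5,4), (5,5), each with probability 1/40.
E[|M − N| | max(M, N) = 5] = (4 + 3 + 2 + 1 + 4 + 3 + 2 + 1 + 0) / 9 = 20/9.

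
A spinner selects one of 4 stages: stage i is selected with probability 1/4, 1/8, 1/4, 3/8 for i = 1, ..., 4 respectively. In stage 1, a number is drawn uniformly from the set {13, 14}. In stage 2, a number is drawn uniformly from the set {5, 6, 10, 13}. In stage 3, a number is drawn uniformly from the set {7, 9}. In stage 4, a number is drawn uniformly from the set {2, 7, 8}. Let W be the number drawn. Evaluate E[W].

137/16

E[W | stage 1] = (13+14)/2 = 27/2.
E[W | stage 2] = (5+6+10+13)/4 = 17/2.
E[W | stage 3] = (7+9)/2 = 8.
E[W | stage 4] = (2+7+8)/3 = 17/3.
By the law of total expectation,
E[W] = (1/4)·(27/2) + (1/8)·(17/2) + (1/4)·(8) + (3/8)·(17/3) = 137/16.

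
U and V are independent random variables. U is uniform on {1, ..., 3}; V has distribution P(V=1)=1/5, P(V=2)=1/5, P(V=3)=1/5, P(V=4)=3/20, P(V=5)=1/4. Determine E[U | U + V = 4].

P(U + V = 4) = 1/5.
Summing U·P(x,y) over outcomes with U + V = 4 gives 2/5.
E[U | U + V = 4] = (2/5) / (1/5) = 2.

2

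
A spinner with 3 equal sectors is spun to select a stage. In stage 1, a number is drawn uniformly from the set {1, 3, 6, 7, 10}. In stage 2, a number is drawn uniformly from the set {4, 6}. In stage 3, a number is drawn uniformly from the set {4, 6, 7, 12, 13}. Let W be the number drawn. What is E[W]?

94/15

E[W | stage 1] = (1+3+6+7+10)/5 = 27/5.
E[W | stage 2] = (4+6)/2 = 5.
E[W | stage 3] = (4+6+7+12+13)/5 = 42/5.
By the law of total expectation,
E[W] = (1/3)·(27/5) + (1/3)·(5) + (1/3)·(42/5) = 94/15.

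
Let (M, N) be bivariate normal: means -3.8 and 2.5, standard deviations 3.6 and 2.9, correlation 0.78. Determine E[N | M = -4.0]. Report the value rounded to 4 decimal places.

E[N | M=x] = μ_N + ρ(σ_N/σ_M)(x − μ_M) for jointly normal variables.
E[N | M=-4.0] = 2.5 + (0.78)·(2.9/3.6)·(-4.0 − (-3.8)) = 2.5 + (0.62833)·(-0.2) = 2.3743.

2.3743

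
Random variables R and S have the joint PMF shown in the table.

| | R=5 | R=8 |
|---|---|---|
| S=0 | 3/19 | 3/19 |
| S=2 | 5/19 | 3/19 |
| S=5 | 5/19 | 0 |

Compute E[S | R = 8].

P(R = 8) = 6/19.
Σ S·P over the event = 0·(3/19) + 2·(3/19) = 6/19.
E[S | R = 8] = (6/19) / (6/19) = 1.

1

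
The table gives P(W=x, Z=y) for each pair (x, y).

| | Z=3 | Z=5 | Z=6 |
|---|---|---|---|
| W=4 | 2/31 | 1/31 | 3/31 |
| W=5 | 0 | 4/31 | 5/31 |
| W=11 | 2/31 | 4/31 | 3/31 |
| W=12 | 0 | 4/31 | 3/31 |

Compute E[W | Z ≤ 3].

P(Z ≤ 3) = 4/31.
Summing W·P(W=x,Z=y) over the conditioning event gives 30/31.
E[W | Z ≤ 3] = (30/31) / (4/31) = 15/2.

15/2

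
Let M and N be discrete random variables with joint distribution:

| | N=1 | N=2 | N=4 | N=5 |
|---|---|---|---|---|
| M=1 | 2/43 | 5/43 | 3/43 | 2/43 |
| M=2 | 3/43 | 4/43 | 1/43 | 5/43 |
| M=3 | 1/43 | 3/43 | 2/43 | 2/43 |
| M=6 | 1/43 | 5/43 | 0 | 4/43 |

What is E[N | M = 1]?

17/6

P(M = 1) = 12/43.
Σ N·P over the event = 1·(2/43) + 2·(5/43) + 4·(3/43) + 5·(2/43) = 34/43.
E[N | M = 1] = (34/43) / (12/43) = 17/6.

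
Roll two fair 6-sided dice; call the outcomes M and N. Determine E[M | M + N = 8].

4

Outcomes with M + N = 8: (2,6), (3,5), (4,4), (5,3), (6,2), each with probability 1/36.
E[M | M + N = 8] = (2 + 3 + 4 + 5 + 6) / 5 = 4.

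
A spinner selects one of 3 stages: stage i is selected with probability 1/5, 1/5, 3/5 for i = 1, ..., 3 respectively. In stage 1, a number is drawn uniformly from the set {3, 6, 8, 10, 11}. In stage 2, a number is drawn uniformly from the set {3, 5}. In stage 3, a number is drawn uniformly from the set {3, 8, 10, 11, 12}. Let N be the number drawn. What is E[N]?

E[N | stage 1] = (3+6+8+10+11)/5 = 38/5.
E[N | stage 2] = (3+5)/2 = 4.
E[N | stage 3] = (3+8+10+11+12)/5 = 44/5.
By the law of total expectation,
E[N] = (1/5)·(38/5) + (1/5)·(4) + (3/5)·(44/5) = 38/5.

38/5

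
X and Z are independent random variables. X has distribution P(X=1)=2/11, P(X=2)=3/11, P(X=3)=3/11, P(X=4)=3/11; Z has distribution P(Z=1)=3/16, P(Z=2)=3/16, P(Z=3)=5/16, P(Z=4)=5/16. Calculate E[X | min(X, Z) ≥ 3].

7/2

P(min(X, Z) ≥ 3) = 15/44.
Summing X·P(x,y) over outcomes with min(X, Z) ≥ 3 gives 105/88.
E[X | min(X, Z) ≥ 3] = (105/88) / (15/44) = 7/2.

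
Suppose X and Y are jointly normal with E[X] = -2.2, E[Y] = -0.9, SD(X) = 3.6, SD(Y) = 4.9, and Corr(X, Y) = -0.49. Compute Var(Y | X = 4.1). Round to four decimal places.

18.2452

Var(Y | X=x) = (1 − ρ²)·σ_Y².
Var(Y | X=4.1) = (4.9)²·(1 − (-0.49)²) = 24.01·0.7599 = 18.2452.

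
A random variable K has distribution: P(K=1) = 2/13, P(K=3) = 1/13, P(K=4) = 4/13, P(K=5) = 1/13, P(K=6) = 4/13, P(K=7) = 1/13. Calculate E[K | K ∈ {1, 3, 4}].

3

P(K ∈ {1, 3, 4}) = 7/13.
Σ over the event: 1·2/13 + 3·1/13 + 4·4/13 = 21/13.
E[K | K ∈ {1, 3, 4}] = (21/13) / (7/13) = 3.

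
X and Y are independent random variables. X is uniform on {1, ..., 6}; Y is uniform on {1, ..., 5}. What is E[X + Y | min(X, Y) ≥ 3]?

17/2

P(min(X, Y) ≥ 3) = 2/5.
Summing (X+Y)·P(x,y) over outcomes with min(X, Y) ≥ 3 gives 17/5.
E[X + Y | min(X, Y) ≥ 3] = (17/5) / (2/5) = 17/2.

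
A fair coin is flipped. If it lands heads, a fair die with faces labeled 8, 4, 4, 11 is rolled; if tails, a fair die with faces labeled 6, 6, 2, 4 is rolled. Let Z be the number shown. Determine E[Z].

E[Z | heads] = (8+4+4+11)/4 = 27/4.
E[Z | tails] = (6+6+2+4)/4 = 9/2.
By the law of total expectation,
E[Z] = (1/2)·(27/4) + (1/2)·(9/2) = 45/8.

45/8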